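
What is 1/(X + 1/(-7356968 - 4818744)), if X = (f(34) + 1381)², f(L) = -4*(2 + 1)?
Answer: 12175712/22819244577631 ≈ 5.3357e-7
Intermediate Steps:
f(L) = -12 (f(L) = -4*3 = -12)
X = 1874161 (X = (-12 + 1381)² = 1369² = 1874161)
1/(X + 1/(-7356968 - 4818744)) = 1/(1874161 + 1/(-7356968 - 4818744)) = 1/(1874161 + 1/(-12175712)) = 1/(1874161 - 1/12175712) = 1/(22819244577631/12175712) = 12175712/22819244577631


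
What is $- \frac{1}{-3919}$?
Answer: $\frac{1}{3919} \approx 0.00025517$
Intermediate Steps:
$- \frac{1}{-3919} = \left(-1\right) \left(- \frac{1}{3919}\right) = \frac{1}{3919}$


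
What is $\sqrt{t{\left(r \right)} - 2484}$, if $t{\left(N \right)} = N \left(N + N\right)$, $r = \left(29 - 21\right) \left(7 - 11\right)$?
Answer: $2 i \sqrt{109} \approx 20.881 i$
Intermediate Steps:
$r = -32$ ($r = 8 \left(-4\right) = -32$)
$t{\left(N \right)} = 2 N^{2}$ ($t{\left(N \right)} = N 2 N = 2 N^{2}$)
$\sqrt{t{\left(r \right)} - 2484} = \sqrt{2 \left(-32\right)^{2} - 2484} = \sqrt{2 \cdot 1024 - 2484} = \sqrt{2048 - 2484} = \sqrt{-436} = 2 i \sqrt{109}$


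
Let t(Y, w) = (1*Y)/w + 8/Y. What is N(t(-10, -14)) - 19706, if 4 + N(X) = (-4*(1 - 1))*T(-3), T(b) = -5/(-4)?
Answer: -19710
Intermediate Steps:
T(b) = 5/4 (T(b) = -5*(-¼) = 5/4)
t(Y, w) = 8/Y + Y/w (t(Y, w) = Y/w + 8/Y = 8/Y + Y/w)
N(X) = -4 (N(X) = -4 - 4*(1 - 1)*(5/4) = -4 - 4*0*(5/4) = -4 + 0*(5/4) = -4 + 0 = -4)
N(t(-10, -14)) - 19706 = -4 - 19706 = -19710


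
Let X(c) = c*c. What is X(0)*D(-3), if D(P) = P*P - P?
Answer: 0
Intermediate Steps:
X(c) = c**2
D(P) = P**2 - P
X(0)*D(-3) = 0**2*(-3*(-1 - 3)) = 0*(-3*(-4)) = 0*12 = 0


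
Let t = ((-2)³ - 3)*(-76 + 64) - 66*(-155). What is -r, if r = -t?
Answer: 10362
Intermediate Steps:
t = 10362 (t = (-8 - 3)*(-12) + 10230 = -11*(-12) + 10230 = 132 + 10230 = 10362)
r = -10362 (r = -1*10362 = -10362)
-r = -1*(-10362) = 10362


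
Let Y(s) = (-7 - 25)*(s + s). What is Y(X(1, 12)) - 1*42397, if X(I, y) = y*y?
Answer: -51613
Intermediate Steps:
X(I, y) = y**2
Y(s) = -64*s
Y(X(1, 12)) - 1*42397 = -64*12**2 - 1*42397 = -64*144 - 42397 = -9216 - 42397 = -51613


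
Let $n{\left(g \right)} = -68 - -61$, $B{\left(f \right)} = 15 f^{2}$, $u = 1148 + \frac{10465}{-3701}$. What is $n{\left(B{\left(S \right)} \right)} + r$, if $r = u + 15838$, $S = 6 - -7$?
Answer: $\frac{62828814}{3701} \approx 16976.0$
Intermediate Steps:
$S = 13$ ($S = 6 + 7 = 13$)
$u = \frac{4238283}{3701}$ ($u = 1148 + 10465 \left(- \frac{1}{3701}\right) = 1148 - \frac{10465}{3701} = \frac{4238283}{3701} \approx 1145.2$)
$r = \frac{62854721}{3701}$ ($r = \frac{4238283}{3701} + 15838 = \frac{62854721}{3701} \approx 16983.0$)
$n{\left(g \right)} = -7$ ($n{\left(g \right)} = -68 + 61 = -7$)
$n{\left(B{\left(S \right)} \right)} + r = -7 + \frac{62854721}{3701} = \frac{62828814}{3701}$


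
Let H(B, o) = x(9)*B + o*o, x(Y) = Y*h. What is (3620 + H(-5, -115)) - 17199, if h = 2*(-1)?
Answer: -264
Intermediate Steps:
h = -2
x(Y) = -2*Y (x(Y) = Y*(-2) = -2*Y)
H(B, o) = o² - 18*B (H(B, o) = (-2*9)*B + o*o = -18*B + o² = o² - 18*B)
(3620 + H(-5, -115)) - 17199 = (3620 + ((-115)² - 18*(-5))) - 17199 = (3620 + (13225 + 90)) - 17199 = (3620 + 13315) - 17199 = 16935 - 17199 = -264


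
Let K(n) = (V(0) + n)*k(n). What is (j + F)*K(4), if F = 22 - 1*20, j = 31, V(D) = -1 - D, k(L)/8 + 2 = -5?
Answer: -5544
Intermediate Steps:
k(L) = -56 (k(L) = -16 + 8*(-5) = -16 - 40 = -56)
K(n) = 56 - 56*n (K(n) = ((-1 - 1*0) + n)*(-56) = ((-1 + 0) + n)*(-56) = (-1 + n)*(-56) = 56 - 56*n)
F = 2 (F = 22 - 20 = 2)
(j + F)*K(4) = (31 + 2)*(56 - 56*4) = 33*(56 - 224) = 33*(-168) = -5544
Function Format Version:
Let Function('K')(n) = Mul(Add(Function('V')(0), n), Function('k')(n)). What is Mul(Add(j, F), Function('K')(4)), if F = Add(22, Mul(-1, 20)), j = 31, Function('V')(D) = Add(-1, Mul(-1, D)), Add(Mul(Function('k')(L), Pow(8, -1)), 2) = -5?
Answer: -5544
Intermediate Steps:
Function('k')(L) = -56 (Function('k')(L) = Add(-16, Mul(8, -5)) = Add(-16, -40) = -56)
Function('K')(n) = Add(56, Mul(-56, n)) (Function('K')(n) = Mul(Add(Add(-1, Mul(-1, 0)), n), -56) = Mul(Add(Add(-1, 0), n), -56) = Mul(Add(-1, n), -56) = Add(56, Mul(-56, n)))
F = 2 (F = Add(22, -20) = 2)
Mul(Add(j, F), Function('K')(4)) = Mul(Add(31, 2), Add(56, Mul(-56, 4))) = Mul(33, Add(56, -224)) = Mul(33, -168) = -5544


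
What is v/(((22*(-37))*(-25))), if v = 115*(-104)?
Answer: -1196/2035 ≈ -0.58772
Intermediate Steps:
v = -11960
v/(((22*(-37))*(-25))) = -11960/((22*(-37))*(-25)) = -11960/((-814*(-25))) = -11960/20350 = -11960*1/20350 = -1196/2035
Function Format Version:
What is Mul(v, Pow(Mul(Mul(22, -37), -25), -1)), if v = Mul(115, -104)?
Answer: Rational(-1196, 2035) ≈ -0.58772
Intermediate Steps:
v = -11960
Mul(v, Pow(Mul(Mul(22, -37), -25), -1)) = Mul(-11960, Pow(Mul(Mul(22, -37), -25), -1)) = Mul(-11960, Pow(Mul(-814, -25), -1)) = Mul(-11960, Pow(20350, -1)) = Mul(-11960, Rational(1, 20350)) = Rational(-1196, 2035)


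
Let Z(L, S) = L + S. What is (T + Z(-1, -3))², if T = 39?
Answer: 1225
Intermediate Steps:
(T + Z(-1, -3))² = (39 + (-1 - 3))² = (39 - 4)² = 35² = 1225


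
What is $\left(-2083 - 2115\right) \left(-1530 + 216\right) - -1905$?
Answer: $5518077$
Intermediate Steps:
$\left(-2083 - 2115\right) \left(-1530 + 216\right) - -1905 = \left(-4198\right) \left(-1314\right) + 1905 = 5516172 + 1905 = 5518077$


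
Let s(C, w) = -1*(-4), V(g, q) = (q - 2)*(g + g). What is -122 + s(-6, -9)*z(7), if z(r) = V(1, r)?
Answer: -82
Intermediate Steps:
V(g, q) = 2*g*(-2 + q) (V(g, q) = (-2 + q)*(2*g) = 2*g*(-2 + q))
z(r) = -4 + 2*r (z(r) = 2*1*(-2 + r) = -4 + 2*r)
s(C, w) = 4
-122 + s(-6, -9)*z(7) = -122 + 4*(-4 + 2*7) = -122 + 4*(-4 + 14) = -122 + 4*10 = -122 + 40 = -82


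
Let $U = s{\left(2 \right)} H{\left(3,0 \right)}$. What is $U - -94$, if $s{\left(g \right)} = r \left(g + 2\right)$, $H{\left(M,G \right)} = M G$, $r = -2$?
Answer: $94$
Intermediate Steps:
$H{\left(M,G \right)} = G M$
$s{\left(g \right)} = -4 - 2 g$ ($s{\left(g \right)} = - 2 \left(g + 2\right) = - 2 \left(2 + g\right) = -4 - 2 g$)
$U = 0$ ($U = \left(-4 - 4\right) 0 \cdot 3 = \left(-4 - 4\right) 0 = \left(-8\right) 0 = 0$)
$U - -94 = 0 - -94 = 0 + 94 = 94$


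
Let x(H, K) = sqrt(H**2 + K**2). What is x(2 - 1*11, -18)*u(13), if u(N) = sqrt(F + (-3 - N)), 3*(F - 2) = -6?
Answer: 36*I*sqrt(5) ≈ 80.498*I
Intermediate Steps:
F = 0 (F = 2 + (1/3)*(-6) = 2 - 2 = 0)
u(N) = sqrt(-3 - N) (u(N) = sqrt(0 + (-3 - N)) = sqrt(-3 - N))
x(2 - 1*11, -18)*u(13) = sqrt((2 - 1*11)**2 + (-18)**2)*sqrt(-3 - 1*13) = sqrt((2 - 11)**2 + 324)*sqrt(-3 - 13) = sqrt((-9)**2 + 324)*sqrt(-16) = sqrt(81 + 324)*(4*I) = sqrt(405)*(4*I) = (9*sqrt(5))*(4*I) = 36*I*sqrt(5)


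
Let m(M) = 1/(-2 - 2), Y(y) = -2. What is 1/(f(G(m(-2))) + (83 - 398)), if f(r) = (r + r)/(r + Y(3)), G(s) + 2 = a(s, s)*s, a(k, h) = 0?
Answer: -1/314 ≈ -0.0031847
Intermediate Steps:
m(M) = -¼ (m(M) = 1/(-4) = -¼)
G(s) = -2 (G(s) = -2 + 0*s = -2 + 0 = -2)
f(r) = 2*r/(-2 + r) (f(r) = (r + r)/(r - 2) = (2*r)/(-2 + r) = 2*r/(-2 + r))
1/(f(G(m(-2))) + (83 - 398)) = 1/(2*(-2)/(-2 - 2) + (83 - 398)) = 1/(2*(-2)/(-4) - 315) = 1/(2*(-2)*(-¼) - 315) = 1/(1 - 315) = 1/(-314) = -1/314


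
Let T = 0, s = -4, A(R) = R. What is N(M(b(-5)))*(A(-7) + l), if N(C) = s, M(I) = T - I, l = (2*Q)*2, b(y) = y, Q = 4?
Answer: -36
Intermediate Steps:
l = 16 (l = (2*4)*2 = 8*2 = 16)
M(I) = -I (M(I) = 0 - I = -I)
N(C) = -4
N(M(b(-5)))*(A(-7) + l) = -4*(-7 + 16) = -4*9 = -36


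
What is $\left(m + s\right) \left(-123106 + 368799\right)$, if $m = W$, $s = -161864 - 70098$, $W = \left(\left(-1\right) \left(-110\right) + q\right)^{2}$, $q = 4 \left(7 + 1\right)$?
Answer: $-52037286014$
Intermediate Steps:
$q = 32$ ($q = 4 \cdot 8 = 32$)
$W = 20164$ ($W = \left(\left(-1\right) \left(-110\right) + 32\right)^{2} = \left(110 + 32\right)^{2} = 142^{2} = 20164$)
$s = -231962$
$m = 20164$
$\left(m + s\right) \left(-123106 + 368799\right) = \left(20164 - 231962\right) \left(-123106 + 368799\right) = \left(-211798\right) 245693 = -52037286014$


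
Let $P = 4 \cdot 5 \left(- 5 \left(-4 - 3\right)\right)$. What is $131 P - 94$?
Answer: $91606$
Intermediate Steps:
$P = 700$ ($P = 20 \left(\left(-5\right) \left(-7\right)\right) = 20 \cdot 35 = 700$)
$131 P - 94 = 131 \cdot 700 - 94 = 91700 - 94 = 91606$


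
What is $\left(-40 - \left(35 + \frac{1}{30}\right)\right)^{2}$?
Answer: $\frac{5067001}{900} \approx 5630.0$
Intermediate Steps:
$\left(-40 - \left(35 + \frac{1}{30}\right)\right)^{2} = \left(-40 - \frac{1051}{30}\right)^{2} = \left(- \frac{2251}{30}\right)^{2} = \frac{5067001}{900}$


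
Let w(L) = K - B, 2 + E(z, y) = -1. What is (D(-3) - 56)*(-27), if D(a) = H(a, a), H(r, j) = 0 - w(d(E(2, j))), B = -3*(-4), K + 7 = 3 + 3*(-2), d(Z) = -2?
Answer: 918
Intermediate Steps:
E(z, y) = -3 (E(z, y) = -2 - 1 = -3)
K = -10 (K = -7 + (3 + 3*(-2)) = -7 + (3 - 6) = -7 - 3 = -10)
B = 12
w(L) = -22 (w(L) = -10 - 1*12 = -10 - 12 = -22)
H(r, j) = 22 (H(r, j) = 0 - 1*(-22) = 0 + 22 = 22)
D(a) = 22
(D(-3) - 56)*(-27) = (22 - 56)*(-27) = -34*(-27) = 918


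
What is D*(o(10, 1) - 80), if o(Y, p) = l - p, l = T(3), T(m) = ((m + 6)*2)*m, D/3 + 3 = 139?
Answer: -11016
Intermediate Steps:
D = 408 (D = -9 + 3*139 = -9 + 417 = 408)
T(m) = m*(12 + 2*m) (T(m) = ((6 + m)*2)*m = (12 + 2*m)*m = m*(12 + 2*m))
l = 54 (l = 2*3*(6 + 3) = 2*3*9 = 54)
o(Y, p) = 54 - p
D*(o(10, 1) - 80) = 408*((54 - 1*1) - 80) = 408*((54 - 1) - 80) = 408*(53 - 80) = 408*(-27) = -11016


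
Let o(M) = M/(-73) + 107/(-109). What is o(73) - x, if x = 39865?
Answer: -4345501/109 ≈ -39867.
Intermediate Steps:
o(M) = -107/109 - M/73 (o(M) = M*(-1/73) + 107*(-1/109) = -M/73 - 107/109 = -107/109 - M/73)
o(73) - x = (-107/109 - 1/73*73) - 1*39865 = (-107/109 - 1) - 39865 = -216/109 - 39865 = -4345501/109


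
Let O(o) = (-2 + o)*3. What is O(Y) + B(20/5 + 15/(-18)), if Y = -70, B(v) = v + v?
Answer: -629/3 ≈ -209.67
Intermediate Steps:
B(v) = 2*v
O(o) = -6 + 3*o
O(Y) + B(20/5 + 15/(-18)) = (-6 + 3*(-70)) + 2*(20/5 + 15/(-18)) = (-6 - 210) + 2*(20*(⅕) + 15*(-1/18)) = -216 + 2*(4 - ⅚) = -216 + 2*(19/6) = -216 + 19/3 = -629/3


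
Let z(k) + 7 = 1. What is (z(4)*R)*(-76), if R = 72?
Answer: 32832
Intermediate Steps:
z(k) = -6 (z(k) = -7 + 1 = -6)
(z(4)*R)*(-76) = -6*72*(-76) = -432*(-76) = 32832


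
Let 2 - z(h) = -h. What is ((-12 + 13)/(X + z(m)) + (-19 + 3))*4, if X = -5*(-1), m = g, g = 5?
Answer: -191/3 ≈ -63.667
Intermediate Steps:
m = 5
X = 5
z(h) = 2 + h (z(h) = 2 - (-1)*h = 2 + h)
((-12 + 13)/(X + z(m)) + (-19 + 3))*4 = ((-12 + 13)/(5 + (2 + 5)) + (-19 + 3))*4 = (1/(5 + 7) - 16)*4 = (1/12 - 16)*4 = -191/12*4 = -191/3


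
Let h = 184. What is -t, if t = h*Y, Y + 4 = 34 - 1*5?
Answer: -4600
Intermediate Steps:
Y = 25 (Y = -4 + (34 - 1*5) = -4 + (34 - 5) = -4 + 29 = 25)
t = 4600 (t = 184*25 = 4600)
-t = -1*4600 = -4600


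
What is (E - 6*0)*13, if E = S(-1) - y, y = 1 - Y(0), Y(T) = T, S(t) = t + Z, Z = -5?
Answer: -91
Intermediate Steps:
S(t) = -5 + t (S(t) = t - 5 = -5 + t)
y = 1 (y = 1 - 1*0 = 1 + 0 = 1)
E = -7 (E = (-5 - 1) - 1*1 = -6 - 1 = -7)
(E - 6*0)*13 = (-7 - 6*0)*13 = (-7 + 0)*13 = -7*13 = -91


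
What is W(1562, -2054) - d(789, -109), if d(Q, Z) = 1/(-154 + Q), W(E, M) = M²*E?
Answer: 4184616212919/635 ≈ 6.5899e+9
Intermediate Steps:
W(E, M) = E*M²
W(1562, -2054) - d(789, -109) = 1562*(-2054)² - 1/(-154 + 789) = 1562*4218916 - 1/635 = 6589946792 - 1*1/635 = 6589946792 - 1/635 = 4184616212919/635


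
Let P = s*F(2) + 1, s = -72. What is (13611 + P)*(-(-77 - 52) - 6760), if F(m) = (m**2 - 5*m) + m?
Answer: -92170900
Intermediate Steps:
F(m) = m**2 - 4*m
P = 289 (P = -144*(-4 + 2) + 1 = -144*(-2) + 1 = -72*(-4) + 1 = 288 + 1 = 289)
(13611 + P)*(-(-77 - 52) - 6760) = (13611 + 289)*(-(-77 - 52) - 6760) = 13900*(-1*(-129) - 6760) = 13900*(129 - 6760) = 13900*(-6631) = -92170900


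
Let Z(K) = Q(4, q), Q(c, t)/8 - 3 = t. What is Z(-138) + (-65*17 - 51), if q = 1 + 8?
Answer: -1060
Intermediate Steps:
q = 9
Q(c, t) = 24 + 8*t
Z(K) = 96 (Z(K) = 24 + 8*9 = 24 + 72 = 96)
Z(-138) + (-65*17 - 51) = 96 + (-65*17 - 51) = 96 + (-1105 - 51) = 96 - 1156 = -1060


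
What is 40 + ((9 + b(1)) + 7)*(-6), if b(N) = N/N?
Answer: -62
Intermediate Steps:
b(N) = 1
40 + ((9 + b(1)) + 7)*(-6) = 40 + ((9 + 1) + 7)*(-6) = 40 + (10 + 7)*(-6) = 40 + 17*(-6) = 40 - 102 = -62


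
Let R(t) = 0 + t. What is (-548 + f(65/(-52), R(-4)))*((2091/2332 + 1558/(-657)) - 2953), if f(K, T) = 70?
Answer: 1081862572199/766062 ≈ 1.4122e+6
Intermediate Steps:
R(t) = t
(-548 + f(65/(-52), R(-4)))*((2091/2332 + 1558/(-657)) - 2953) = (-548 + 70)*((2091/2332 + 1558/(-657)) - 2953) = -478*((2091*(1/2332) + 1558*(-1/657)) - 2953) = -478*((2091/2332 - 1558/657) - 2953) = -478*(-2259469/1532124 - 2953) = -478*(-4526621641/1532124) = 1081862572199/766062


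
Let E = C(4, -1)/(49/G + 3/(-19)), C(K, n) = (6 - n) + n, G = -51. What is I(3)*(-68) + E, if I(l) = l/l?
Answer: -39763/542 ≈ -73.364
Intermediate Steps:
I(l) = 1
C(K, n) = 6
E = -2907/542 (E = 6/(49/(-51) + 3/(-19)) = 6/(49*(-1/51) + 3*(-1/19)) = 6/(-49/51 - 3/19) = 6/(-1084/969) = 6*(-969/1084) = -2907/542 ≈ -5.3635)
I(3)*(-68) + E = 1*(-68) - 2907/542 = -68 - 2907/542 = -39763/542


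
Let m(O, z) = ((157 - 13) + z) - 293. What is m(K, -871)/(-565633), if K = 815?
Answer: 1020/565633 ≈ 0.0018033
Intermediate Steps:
m(O, z) = -149 + z (m(O, z) = (144 + z) - 293 = -149 + z)
m(K, -871)/(-565633) = (-149 - 871)/(-565633) = -1020*(-1/565633) = 1020/565633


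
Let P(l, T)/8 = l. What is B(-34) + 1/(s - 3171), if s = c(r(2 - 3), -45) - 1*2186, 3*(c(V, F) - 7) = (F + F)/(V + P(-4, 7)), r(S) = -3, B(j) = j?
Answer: -1273103/37444 ≈ -34.000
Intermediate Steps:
P(l, T) = 8*l
c(V, F) = 7 + 2*F/(3*(-32 + V)) (c(V, F) = 7 + ((F + F)/(V + 8*(-4)))/3 = 7 + ((2*F)/(V - 32))/3 = 7 + ((2*F)/(-32 + V))/3 = 7 + (2*F/(-32 + V))/3 = 7 + 2*F/(3*(-32 + V)))
s = -15247/7 (s = (-672 + 2*(-45) + 21*(-3))/(3*(-32 - 3)) - 1*2186 = (⅓)*(-672 - 90 - 63)/(-35) - 2186 = (⅓)*(-1/35)*(-825) - 2186 = 55/7 - 2186 = -15247/7 ≈ -2178.1)
B(-34) + 1/(s - 3171) = -34 + 1/(-15247/7 - 3171) = -34 + 1/(-37444/7) = -34 - 7/37444 = -1273103/37444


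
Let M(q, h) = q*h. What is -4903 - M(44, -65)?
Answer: -2043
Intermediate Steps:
M(q, h) = h*q
-4903 - M(44, -65) = -4903 - (-65)*44 = -4903 - 1*(-2860) = -4903 + 2860 = -2043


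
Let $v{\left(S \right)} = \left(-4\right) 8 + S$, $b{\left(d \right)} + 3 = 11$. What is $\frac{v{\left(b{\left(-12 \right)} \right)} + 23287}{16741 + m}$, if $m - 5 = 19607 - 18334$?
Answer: $\frac{23263}{18019} \approx 1.291$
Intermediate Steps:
$b{\left(d \right)} = 8$ ($b{\left(d \right)} = -3 + 11 = 8$)
$v{\left(S \right)} = -32 + S$
$m = 1278$ ($m = 5 + \left(19607 - 18334\right) = 5 + 1273 = 1278$)
$\frac{v{\left(b{\left(-12 \right)} \right)} + 23287}{16741 + m} = \frac{\left(-32 + 8\right) + 23287}{16741 + 1278} = \frac{-24 + 23287}{18019} = 23263 \cdot \frac{1}{18019} = \frac{23263}{18019}$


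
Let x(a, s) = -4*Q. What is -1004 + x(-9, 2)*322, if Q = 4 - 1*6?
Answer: 1572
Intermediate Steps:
Q = -2 (Q = 4 - 6 = -2)
x(a, s) = 8 (x(a, s) = -4*(-2) = 8)
-1004 + x(-9, 2)*322 = -1004 + 8*322 = -1004 + 2576 = 1572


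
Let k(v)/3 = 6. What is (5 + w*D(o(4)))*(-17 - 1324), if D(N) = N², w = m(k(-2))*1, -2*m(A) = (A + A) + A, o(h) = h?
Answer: 572607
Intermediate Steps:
k(v) = 18 (k(v) = 3*6 = 18)
m(A) = -3*A/2 (m(A) = -((A + A) + A)/2 = -(2*A + A)/2 = -3*A/2)
w = -27 (w = -3/2*18*1 = -27*1 = -27)
(5 + w*D(o(4)))*(-17 - 1324) = (5 - 27*4²)*(-17 - 1324) = (5 - 27*16)*(-1341) = (5 - 432)*(-1341) = -427*(-1341) = 572607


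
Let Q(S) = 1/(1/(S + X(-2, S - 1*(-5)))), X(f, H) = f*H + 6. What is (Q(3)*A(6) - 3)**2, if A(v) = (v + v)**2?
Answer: 1022121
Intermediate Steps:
X(f, H) = 6 + H*f (X(f, H) = H*f + 6 = 6 + H*f)
A(v) = 4*v**2 (A(v) = (2*v)**2 = 4*v**2)
Q(S) = -4 - S (Q(S) = 1/(1/(S + (6 + (S - 1*(-5))*(-2)))) = 1/(1/(S + (6 + (S + 5)*(-2)))) = 1/(1/(S + (6 + (5 + S)*(-2)))) = 1/(1/(S + (6 + (-10 - 2*S)))) = 1/(1/(S + (-4 - 2*S))) = 1/(1/(-4 - S)) = -4 - S)
(Q(3)*A(6) - 3)**2 = ((-4 - 1*3)*(4*6**2) - 3)**2 = ((-4 - 3)*(4*36) - 3)**2 = (-7*144 - 3)**2 = (-1008 - 3)**2 = (-1011)**2 = 1022121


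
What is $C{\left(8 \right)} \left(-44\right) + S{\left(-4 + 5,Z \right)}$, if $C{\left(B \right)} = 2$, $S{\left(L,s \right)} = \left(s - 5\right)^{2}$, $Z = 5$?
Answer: $-88$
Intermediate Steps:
$S{\left(L,s \right)} = \left(-5 + s\right)^{2}$
$C{\left(8 \right)} \left(-44\right) + S{\left(-4 + 5,Z \right)} = 2 \left(-44\right) + \left(-5 + 5\right)^{2} = -88 + 0^{2} = -88 + 0 = -88$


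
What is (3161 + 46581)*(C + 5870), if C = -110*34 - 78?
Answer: 102070584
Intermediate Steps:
C = -3818 (C = -3740 - 78 = -3818)
(3161 + 46581)*(C + 5870) = (3161 + 46581)*(-3818 + 5870) = 49742*2052 = 102070584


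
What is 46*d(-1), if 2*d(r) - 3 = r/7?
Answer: 460/7 ≈ 65.714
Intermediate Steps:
d(r) = 3/2 + r/14 (d(r) = 3/2 + (r/7)/2 = 3/2 + r/14)
46*d(-1) = 46*(3/2 + (1/14)*(-1)) = 46*(3/2 - 1/14) = 46*(10/7) = 460/7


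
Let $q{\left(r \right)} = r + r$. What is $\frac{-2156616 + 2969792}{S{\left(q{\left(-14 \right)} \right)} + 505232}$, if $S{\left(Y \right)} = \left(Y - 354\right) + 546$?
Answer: $\frac{203294}{126349} \approx 1.609$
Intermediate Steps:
$q{\left(r \right)} = 2 r$
$S{\left(Y \right)} = 192 + Y$ ($S{\left(Y \right)} = \left(Y - 354\right) + 546 = \left(-354 + Y\right) + 546 = 192 + Y$)
$\frac{-2156616 + 2969792}{S{\left(q{\left(-14 \right)} \right)} + 505232} = \frac{-2156616 + 2969792}{\left(192 + 2 \left(-14\right)\right) + 505232} = \frac{813176}{\left(192 - 28\right) + 505232} = \frac{813176}{164 + 505232} = \frac{813176}{505396} = 813176 \cdot \frac{1}{505396} = \frac{203294}{126349}$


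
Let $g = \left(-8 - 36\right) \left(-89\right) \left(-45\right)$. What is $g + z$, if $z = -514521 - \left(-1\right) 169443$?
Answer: $-521298$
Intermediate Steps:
$g = -176220$ ($g = \left(-44\right) \left(-89\right) \left(-45\right) = 3916 \left(-45\right) = -176220$)
$z = -345078$ ($z = -514521 - -169443 = -514521 + 169443 = -345078$)
$g + z = -176220 - 345078 = -521298$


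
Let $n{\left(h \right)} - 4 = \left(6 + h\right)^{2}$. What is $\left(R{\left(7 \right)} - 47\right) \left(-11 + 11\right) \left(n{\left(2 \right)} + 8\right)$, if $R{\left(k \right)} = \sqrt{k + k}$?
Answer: $0$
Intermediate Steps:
$n{\left(h \right)} = 4 + \left(6 + h\right)^{2}$
$R{\left(k \right)} = \sqrt{2} \sqrt{k}$ ($R{\left(k \right)} = \sqrt{2 k} = \sqrt{2} \sqrt{k}$)
$\left(R{\left(7 \right)} - 47\right) \left(-11 + 11\right) \left(n{\left(2 \right)} + 8\right) = \left(\sqrt{2} \sqrt{7} - 47\right) \left(-11 + 11\right) \left(\left(4 + \left(6 + 2\right)^{2}\right) + 8\right) = \left(\sqrt{14} - 47\right) 0 \left(\left(4 + 8^{2}\right) + 8\right) = \left(-47 + \sqrt{14}\right) 0 \left(\left(4 + 64\right) + 8\right) = \left(-47 + \sqrt{14}\right) 0 \left(68 + 8\right) = \left(-47 + \sqrt{14}\right) 0 \cdot 76 = \left(-47 + \sqrt{14}\right) 0 = 0$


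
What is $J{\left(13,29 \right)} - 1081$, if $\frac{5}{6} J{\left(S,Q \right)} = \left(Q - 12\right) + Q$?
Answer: $- \frac{5129}{5} \approx -1025.8$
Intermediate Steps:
$J{\left(S,Q \right)} = - \frac{72}{5} + \frac{12 Q}{5}$ ($J{\left(S,Q \right)} = \frac{6 \left(\left(Q - 12\right) + Q\right)}{5} = \frac{6 \left(\left(-12 + Q\right) + Q\right)}{5} = \frac{6 \left(-12 + 2 Q\right)}{5} = - \frac{72}{5} + \frac{12 Q}{5}$)
$J{\left(13,29 \right)} - 1081 = \left(- \frac{72}{5} + \frac{12}{5} \cdot 29\right) - 1081 = \left(- \frac{72}{5} + \frac{348}{5}\right) - 1081 = \frac{276}{5} - 1081 = - \frac{5129}{5}$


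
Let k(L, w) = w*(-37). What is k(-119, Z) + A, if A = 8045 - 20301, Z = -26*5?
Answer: -7446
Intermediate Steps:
Z = -130
k(L, w) = -37*w
A = -12256
k(-119, Z) + A = -37*(-130) - 12256 = 4810 - 12256 = -7446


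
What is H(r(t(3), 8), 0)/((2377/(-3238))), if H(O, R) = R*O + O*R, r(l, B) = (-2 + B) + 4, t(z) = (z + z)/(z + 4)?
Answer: 0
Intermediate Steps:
t(z) = 2*z/(4 + z) (t(z) = (2*z)/(4 + z) = 2*z/(4 + z))
r(l, B) = 2 + B
H(O, R) = 2*O*R (H(O, R) = O*R + O*R = 2*O*R)
H(r(t(3), 8), 0)/((2377/(-3238))) = (2*(2 + 8)*0)/((2377/(-3238))) = (2*10*0)/((2377*(-1/3238))) = 0/(-2377/3238) = 0*(-3238/2377) = 0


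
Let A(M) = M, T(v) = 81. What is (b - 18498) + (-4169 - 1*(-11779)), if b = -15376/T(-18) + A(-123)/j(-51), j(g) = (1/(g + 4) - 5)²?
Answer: -49998251851/4511376 ≈ -11083.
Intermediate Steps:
j(g) = (-5 + 1/(4 + g))² (j(g) = (1/(4 + g) - 5)² = (-5 + 1/(4 + g))²)
b = -878389963/4511376 (b = -15376/81 - 123*(4 - 51)²/(19 + 5*(-51))² = -15376*1/81 - 123*2209/(19 - 255)² = -15376/81 - 123/((1/2209)*(-236)²) = -15376/81 - 123/((1/2209)*55696) = -15376/81 - 123/55696/2209 = -15376/81 - 123*2209/55696 = -15376/81 - 271707/55696 = -878389963/4511376 ≈ -194.71)
(b - 18498) + (-4169 - 1*(-11779)) = (-878389963/4511376 - 18498) + (-4169 - 1*(-11779)) = -84329823211/4511376 + (-4169 + 11779) = -84329823211/4511376 + 7610 = -49998251851/4511376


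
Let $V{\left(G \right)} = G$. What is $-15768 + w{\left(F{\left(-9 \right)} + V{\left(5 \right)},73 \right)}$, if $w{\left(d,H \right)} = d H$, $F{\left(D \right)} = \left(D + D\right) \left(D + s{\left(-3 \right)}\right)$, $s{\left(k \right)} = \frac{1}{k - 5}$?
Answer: $- \frac{13651}{4} \approx -3412.8$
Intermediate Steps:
$s{\left(k \right)} = \frac{1}{-5 + k}$
$F{\left(D \right)} = 2 D \left(- \frac{1}{8} + D\right)$ ($F{\left(D \right)} = \left(D + D\right) \left(D + \frac{1}{-5 - 3}\right) = 2 D \left(D + \frac{1}{-8}\right) = 2 D \left(D - \frac{1}{8}\right) = 2 D \left(- \frac{1}{8} + D\right)$)
$w{\left(d,H \right)} = H d$
$-15768 + w{\left(F{\left(-9 \right)} + V{\left(5 \right)},73 \right)} = -15768 + 73 \left(\frac{1}{4} \left(-9\right) \left(-1 + 8 \left(-9\right)\right) + 5\right) = -15768 + 73 \left(\frac{1}{4} \left(-9\right) \left(-1 - 72\right) + 5\right) = -15768 + 73 \left(\frac{1}{4} \left(-9\right) \left(-73\right) + 5\right) = -15768 + 73 \left(\frac{657}{4} + 5\right) = -15768 + 73 \cdot \frac{677}{4} = -15768 + \frac{49421}{4} = - \frac{13651}{4}$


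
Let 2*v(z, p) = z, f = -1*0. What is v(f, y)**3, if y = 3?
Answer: 0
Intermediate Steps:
f = 0
v(z, p) = z/2
v(f, y)**3 = ((1/2)*0)**3 = 0**3 = 0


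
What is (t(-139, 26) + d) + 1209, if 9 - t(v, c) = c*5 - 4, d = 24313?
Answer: 25405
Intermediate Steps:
t(v, c) = 13 - 5*c (t(v, c) = 9 - (c*5 - 4) = 9 - (5*c - 4) = 9 - (-4 + 5*c) = 9 + (4 - 5*c) = 13 - 5*c)
(t(-139, 26) + d) + 1209 = ((13 - 5*26) + 24313) + 1209 = ((13 - 130) + 24313) + 1209 = (-117 + 24313) + 1209 = 24196 + 1209 = 25405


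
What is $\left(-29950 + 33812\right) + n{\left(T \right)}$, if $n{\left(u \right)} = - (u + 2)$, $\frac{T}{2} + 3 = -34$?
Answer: $3934$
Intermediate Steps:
$T = -74$ ($T = -6 + 2 \left(-34\right) = -6 - 68 = -74$)
$n{\left(u \right)} = -2 - u$ ($n{\left(u \right)} = - (2 + u) = -2 - u$)
$\left(-29950 + 33812\right) + n{\left(T \right)} = \left(-29950 + 33812\right) - -72 = 3862 + \left(-2 + 74\right) = 3862 + 72 = 3934$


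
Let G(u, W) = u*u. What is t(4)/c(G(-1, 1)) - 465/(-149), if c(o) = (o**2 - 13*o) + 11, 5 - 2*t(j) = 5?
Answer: 465/149 ≈ 3.1208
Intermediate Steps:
G(u, W) = u**2
t(j) = 0 (t(j) = 5/2 - 1/2*5 = 5/2 - 5/2 = 0)
c(o) = 11 + o**2 - 13*o
t(4)/c(G(-1, 1)) - 465/(-149) = 0/(11 + ((-1)**2)**2 - 13*(-1)**2) - 465/(-149) = 0/(11 + 1**2 - 13*1) - 465*(-1/149) = 0/(11 + 1 - 13) + 465/149 = 0/(-1) + 465/149 = 0*(-1) + 465/149 = 0 + 465/149 = 465/149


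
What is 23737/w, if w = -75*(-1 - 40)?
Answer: 23737/3075 ≈ 7.7194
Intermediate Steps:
w = 3075 (w = -75*(-41) = 3075)
23737/w = 23737/3075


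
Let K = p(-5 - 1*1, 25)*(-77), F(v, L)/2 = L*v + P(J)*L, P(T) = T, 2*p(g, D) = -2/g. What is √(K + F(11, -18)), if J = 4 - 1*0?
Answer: I*√19902/6 ≈ 23.512*I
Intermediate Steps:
J = 4 (J = 4 + 0 = 4)
p(g, D) = -1/g (p(g, D) = (-2/g)/2 = -1/g)
F(v, L) = 8*L + 2*L*v (F(v, L) = 2*(L*v + 4*L) = 2*(4*L + L*v) = 8*L + 2*L*v)
K = -77/6 (K = -1/(-5 - 1*1)*(-77) = -1/(-5 - 1)*(-77) = -1/(-6)*(-77) = -1*(-⅙)*(-77) = (⅙)*(-77) = -77/6 ≈ -12.833)
√(K + F(11, -18)) = √(-77/6 + 2*(-18)*(4 + 11)) = √(-77/6 + 2*(-18)*15) = √(-77/6 - 540) = √(-3317/6) = I*√19902/6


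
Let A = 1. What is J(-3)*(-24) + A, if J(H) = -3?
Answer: 73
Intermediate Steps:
J(-3)*(-24) + A = -3*(-24) + 1 = 72 + 1 = 73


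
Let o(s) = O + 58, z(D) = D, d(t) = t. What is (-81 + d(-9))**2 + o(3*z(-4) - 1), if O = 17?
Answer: 8175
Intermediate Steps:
o(s) = 75 (o(s) = 17 + 58 = 75)
(-81 + d(-9))**2 + o(3*z(-4) - 1) = (-81 - 9)**2 + 75 = (-90)**2 + 75 = 8100 + 75 = 8175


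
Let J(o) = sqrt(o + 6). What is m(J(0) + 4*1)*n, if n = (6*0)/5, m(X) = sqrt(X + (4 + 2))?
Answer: 0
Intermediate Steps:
J(o) = sqrt(6 + o)
m(X) = sqrt(6 + X) (m(X) = sqrt(X + 6) = sqrt(6 + X))
n = 0 (n = 0*(1/5) = 0)
m(J(0) + 4*1)*n = sqrt(6 + (sqrt(6 + 0) + 4*1))*0 = sqrt(6 + (sqrt(6) + 4))*0 = sqrt(6 + (4 + sqrt(6)))*0 = sqrt(10 + sqrt(6))*0 = 0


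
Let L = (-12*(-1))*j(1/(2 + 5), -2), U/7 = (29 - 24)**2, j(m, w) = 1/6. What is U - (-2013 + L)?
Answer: 2186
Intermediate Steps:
j(m, w) = 1/6
U = 175 (U = 7*(29 - 24)**2 = 7*5**2 = 7*25 = 175)
L = 2 (L = -12*(-1)*(1/6) = 12*(1/6) = 2)
U - (-2013 + L) = 175 - (-2013 + 2) = 175 - 1*(-2011) = 175 + 2011 = 2186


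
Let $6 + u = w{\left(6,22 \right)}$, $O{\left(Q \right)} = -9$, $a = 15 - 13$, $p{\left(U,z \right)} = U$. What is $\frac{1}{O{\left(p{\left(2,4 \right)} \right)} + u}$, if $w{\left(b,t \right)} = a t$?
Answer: $\frac{1}{29} \approx 0.034483$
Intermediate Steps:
$a = 2$
$w{\left(b,t \right)} = 2 t$
$u = 38$ ($u = -6 + 2 \cdot 22 = -6 + 44 = 38$)
$\frac{1}{O{\left(p{\left(2,4 \right)} \right)} + u} = \frac{1}{-9 + 38} = \frac{1}{29}$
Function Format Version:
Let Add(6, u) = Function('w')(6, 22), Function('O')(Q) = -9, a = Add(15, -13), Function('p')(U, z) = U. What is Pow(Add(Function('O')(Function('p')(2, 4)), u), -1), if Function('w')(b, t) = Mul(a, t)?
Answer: Rational(1, 29) ≈ 0.034483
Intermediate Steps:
a = 2
Function('w')(b, t) = Mul(2, t)
u = 38 (u = Add(-6, Mul(2, 22)) = Add(-6, 44) = 38)
Pow(Add(Function('O')(Function('p')(2, 4)), u), -1) = Pow(Add(-9, 38), -1) = Pow(29, -1) = Rational(1, 29)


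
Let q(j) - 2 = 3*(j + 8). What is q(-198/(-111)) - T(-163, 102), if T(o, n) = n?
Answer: -2614/37 ≈ -70.649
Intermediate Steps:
q(j) = 26 + 3*j (q(j) = 2 + 3*(j + 8) = 2 + 3*(8 + j) = 2 + (24 + 3*j) = 26 + 3*j)
q(-198/(-111)) - T(-163, 102) = (26 + 3*(-198/(-111))) - 1*102 = (26 + 3*(-198*(-1/111))) - 102 = (26 + 3*(66/37)) - 102 = (26 + 198/37) - 102 = 1160/37 - 102 = -2614/37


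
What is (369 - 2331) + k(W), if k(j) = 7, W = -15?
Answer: -1955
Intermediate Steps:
(369 - 2331) + k(W) = (369 - 2331) + 7 = -1962 + 7 = -1955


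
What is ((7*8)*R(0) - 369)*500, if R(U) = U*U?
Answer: -184500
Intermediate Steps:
R(U) = U²
((7*8)*R(0) - 369)*500 = ((7*8)*0² - 369)*500 = (56*0 - 369)*500 = (0 - 369)*500 = -369*500 = -184500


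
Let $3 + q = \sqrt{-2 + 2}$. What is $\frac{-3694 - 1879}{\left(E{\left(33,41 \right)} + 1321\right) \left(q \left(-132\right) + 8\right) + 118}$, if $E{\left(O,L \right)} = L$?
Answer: $- \frac{5573}{550366} \approx -0.010126$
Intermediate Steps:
$q = -3$ ($q = -3 + \sqrt{-2 + 2} = -3 + \sqrt{0} = -3 + 0 = -3$)
$\frac{-3694 - 1879}{\left(E{\left(33,41 \right)} + 1321\right) \left(q \left(-132\right) + 8\right) + 118} = \frac{-3694 - 1879}{\left(41 + 1321\right) \left(\left(-3\right) \left(-132\right) + 8\right) + 118} = - \frac{5573}{1362 \left(396 + 8\right) + 118} = - \frac{5573}{1362 \cdot 404 + 118} = - \frac{5573}{550248 + 118} = - \frac{5573}{550366}$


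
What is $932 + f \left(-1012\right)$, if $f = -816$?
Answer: $826724$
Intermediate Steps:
$932 + f \left(-1012\right) = 932 - -825792 = 932 + 825792 = 826724$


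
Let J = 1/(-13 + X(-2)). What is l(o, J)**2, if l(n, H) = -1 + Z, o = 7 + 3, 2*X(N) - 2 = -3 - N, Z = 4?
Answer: 9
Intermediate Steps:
X(N) = -1/2 - N/2 (X(N) = 1 + (-3 - N)/2 = 1 + (-3/2 - N/2) = -1/2 - N/2)
J = -2/25 (J = 1/(-13 + (-1/2 - 1/2*(-2))) = 1/(-13 + (-1/2 + 1)) = 1/(-13 + 1/2) = 1/(-25/2) = -2/25 ≈ -0.080000)
o = 10
l(n, H) = 3 (l(n, H) = -1 + 4 = 3)
l(o, J)**2 = 3**2 = 9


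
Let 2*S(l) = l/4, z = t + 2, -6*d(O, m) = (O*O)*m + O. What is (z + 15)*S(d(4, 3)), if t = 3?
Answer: -65/3 ≈ -21.667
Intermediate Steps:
d(O, m) = -O/6 - m*O**2/6 (d(O, m) = -((O*O)*m + O)/6 = -(O**2*m + O)/6 = -(m*O**2 + O)/6 = -(O + m*O**2)/6 = -O/6 - m*O**2/6)
z = 5 (z = 3 + 2 = 5)
S(l) = l/8 (S(l) = (l/4)/2 = l/8)
(z + 15)*S(d(4, 3)) = (5 + 15)*((-1/6*4*(1 + 4*3))/8) = 20*((-1/6*4*(1 + 12))/8) = 20*((-1/6*4*13)/8) = 20*((1/8)*(-26/3)) = 20*(-13/12) = -65/3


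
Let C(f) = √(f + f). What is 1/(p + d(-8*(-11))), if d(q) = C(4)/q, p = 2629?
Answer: 2544872/6690468487 - 22*√2/6690468487 ≈ 0.00038037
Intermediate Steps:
C(f) = √2*√f (C(f) = √(2*f) = √2*√f)
d(q) = 2*√2/q (d(q) = (√2*√4)/q = (√2*2)/q = (2*√2)/q = 2*√2/q)
1/(p + d(-8*(-11))) = 1/(2629 + 2*√2/((-8*(-11)))) = 1/(2629 + 2*√2/88) = 1/(2629 + 2*√2*(1/88)) = 1/(2629 + √2/44)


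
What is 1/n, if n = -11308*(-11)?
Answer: 1/124388 ≈ 8.0394e-6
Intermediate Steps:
n = 124388
1/n = 1/124388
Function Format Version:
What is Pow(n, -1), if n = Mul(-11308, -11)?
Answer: Rational(1, 124388) ≈ 8.0394e-6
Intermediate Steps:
n = 124388
Pow(n, -1) = Pow(124388, -1) = Rational(1, 124388)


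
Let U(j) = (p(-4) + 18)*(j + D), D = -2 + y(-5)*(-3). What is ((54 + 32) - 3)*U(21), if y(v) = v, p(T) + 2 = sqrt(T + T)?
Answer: 45152 + 5644*I*sqrt(2) ≈ 45152.0 + 7981.8*I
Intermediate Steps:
p(T) = -2 + sqrt(2)*sqrt(T) (p(T) = -2 + sqrt(T + T) = -2 + sqrt(2*T) = -2 + sqrt(2)*sqrt(T))
D = 13 (D = -2 - 5*(-3) = -2 + 15 = 13)
U(j) = (13 + j)*(16 + 2*I*sqrt(2)) (U(j) = ((-2 + sqrt(2)*sqrt(-4)) + 18)*(j + 13) = ((-2 + sqrt(2)*(2*I)) + 18)*(13 + j) = ((-2 + 2*I*sqrt(2)) + 18)*(13 + j) = (16 + 2*I*sqrt(2))*(13 + j) = (13 + j)*(16 + 2*I*sqrt(2)))
((54 + 32) - 3)*U(21) = ((54 + 32) - 3)*(208 + 16*21 + 26*I*sqrt(2) + 2*I*21*sqrt(2)) = (86 - 3)*(208 + 336 + 26*I*sqrt(2) + 42*I*sqrt(2)) = 83*(544 + 68*I*sqrt(2)) = 45152 + 5644*I*sqrt(2)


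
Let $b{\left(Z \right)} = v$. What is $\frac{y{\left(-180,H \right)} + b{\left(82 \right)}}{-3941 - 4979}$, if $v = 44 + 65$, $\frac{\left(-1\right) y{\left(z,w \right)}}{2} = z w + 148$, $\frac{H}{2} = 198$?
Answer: $- \frac{142373}{8920} \approx -15.961$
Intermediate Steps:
$H = 396$ ($H = 2 \cdot 198 = 396$)
$y{\left(z,w \right)} = -296 - 2 w z$ ($y{\left(z,w \right)} = - 2 \left(z w + 148\right) = - 2 \left(w z + 148\right) = - 2 \left(148 + w z\right) = -296 - 2 w z$)
$v = 109$
$b{\left(Z \right)} = 109$
$\frac{y{\left(-180,H \right)} + b{\left(82 \right)}}{-3941 - 4979} = \frac{\left(-296 - 792 \left(-180\right)\right) + 109}{-3941 - 4979} = \frac{\left(-296 + 142560\right) + 109}{-8920} = \left(142264 + 109\right) \left(- \frac{1}{8920}\right) = 142373 \left(- \frac{1}{8920}\right) = - \frac{142373}{8920}$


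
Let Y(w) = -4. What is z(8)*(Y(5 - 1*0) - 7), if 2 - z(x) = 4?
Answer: 22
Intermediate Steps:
z(x) = -2 (z(x) = 2 - 1*4 = 2 - 4 = -2)
z(8)*(Y(5 - 1*0) - 7) = -2*(-4 - 7) = -2*(-11) = 22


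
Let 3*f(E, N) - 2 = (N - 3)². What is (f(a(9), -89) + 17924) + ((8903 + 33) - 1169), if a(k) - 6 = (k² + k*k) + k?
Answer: 28513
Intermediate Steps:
a(k) = 6 + k + 2*k² (a(k) = 6 + ((k² + k*k) + k) = 6 + ((k² + k²) + k) = 6 + (2*k² + k) = 6 + (k + 2*k²) = 6 + k + 2*k²)
f(E, N) = ⅔ + (-3 + N)²/3 (f(E, N) = ⅔ + (N - 3)²/3 = ⅔ + (-3 + N)²/3)
(f(a(9), -89) + 17924) + ((8903 + 33) - 1169) = ((⅔ + (-3 - 89)²/3) + 17924) + ((8903 + 33) - 1169) = ((⅔ + (⅓)*(-92)²) + 17924) + (8936 - 1169) = ((⅔ + (⅓)*8464) + 17924) + 7767 = ((⅔ + 8464/3) + 17924) + 7767 = (2822 + 17924) + 7767 = 20746 + 7767 = 28513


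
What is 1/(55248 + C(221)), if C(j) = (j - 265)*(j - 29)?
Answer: 1/46800 ≈ 2.1368e-5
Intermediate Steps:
C(j) = (-265 + j)*(-29 + j)
1/(55248 + C(221)) = 1/(55248 + (7685 + 221**2 - 294*221)) = 1/(55248 + (7685 + 48841 - 64974)) = 1/(55248 - 8448) = 1/46800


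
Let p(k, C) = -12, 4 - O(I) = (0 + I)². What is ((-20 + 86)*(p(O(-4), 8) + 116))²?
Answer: 47114496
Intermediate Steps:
O(I) = 4 - I² (O(I) = 4 - (0 + I)² = 4 - I²)
((-20 + 86)*(p(O(-4), 8) + 116))² = ((-20 + 86)*(-12 + 116))² = (66*104)² = 6864² = 47114496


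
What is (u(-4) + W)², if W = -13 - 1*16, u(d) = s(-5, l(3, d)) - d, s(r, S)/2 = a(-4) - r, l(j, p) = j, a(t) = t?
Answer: 529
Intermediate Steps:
s(r, S) = -8 - 2*r (s(r, S) = 2*(-4 - r) = -8 - 2*r)
u(d) = 2 - d (u(d) = (-8 - 2*(-5)) - d = (-8 + 10) - d = 2 - d)
W = -29 (W = -13 - 16 = -29)
(u(-4) + W)² = ((2 - 1*(-4)) - 29)² = ((2 + 4) - 29)² = (6 - 29)² = (-23)² = 529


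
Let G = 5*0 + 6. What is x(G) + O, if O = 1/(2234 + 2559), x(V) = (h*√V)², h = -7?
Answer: 1409143/4793 ≈ 294.00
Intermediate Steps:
G = 6 (G = 0 + 6 = 6)
x(V) = 49*V (x(V) = (-7*√V)² = 49*V)
O = 1/4793 ≈ 0.00020864
x(G) + O = 49*6 + 1/4793 = 294 + 1/4793 = 1409143/4793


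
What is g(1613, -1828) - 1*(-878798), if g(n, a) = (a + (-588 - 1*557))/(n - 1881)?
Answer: 235520837/268 ≈ 8.7881e+5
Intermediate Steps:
g(n, a) = (-1145 + a)/(-1881 + n) (g(n, a) = (a + (-588 - 557))/(-1881 + n) = (a - 1145)/(-1881 + n) = (-1145 + a)/(-1881 + n))
g(1613, -1828) - 1*(-878798) = (-1145 - 1828)/(-1881 + 1613) - 1*(-878798) = -2973/(-268) + 878798 = -1/268*(-2973) + 878798 = 2973/268 + 878798 = 235520837/268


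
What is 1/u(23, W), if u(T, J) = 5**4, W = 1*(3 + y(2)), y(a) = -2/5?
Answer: 1/625 ≈ 0.0016000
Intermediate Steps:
y(a) = -2/5 (y(a) = -2*1/5 = -2/5)
W = 13/5 (W = 1*(3 - 2/5) = 1*(13/5) = 13/5 ≈ 2.6000)
u(T, J) = 625
1/u(23, W) = 1/625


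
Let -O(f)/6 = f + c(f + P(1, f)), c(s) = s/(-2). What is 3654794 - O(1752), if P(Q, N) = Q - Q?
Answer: 3660050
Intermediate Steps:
P(Q, N) = 0
c(s) = -s/2 (c(s) = s*(-½) = -s/2)
O(f) = -3*f (O(f) = -6*(f - (f + 0)/2) = -6*(f - f/2) = -3*f)
3654794 - O(1752) = 3654794 - (-3)*1752 = 3654794 - 1*(-5256) = 3654794 + 5256 = 3660050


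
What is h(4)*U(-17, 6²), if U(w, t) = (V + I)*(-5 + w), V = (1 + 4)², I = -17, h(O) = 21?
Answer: -3696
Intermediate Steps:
V = 25 (V = 5² = 25)
U(w, t) = -40 + 8*w (U(w, t) = (25 - 17)*(-5 + w) = 8*(-5 + w) = -40 + 8*w)
h(4)*U(-17, 6²) = 21*(-40 + 8*(-17)) = 21*(-40 - 136) = 21*(-176) = -3696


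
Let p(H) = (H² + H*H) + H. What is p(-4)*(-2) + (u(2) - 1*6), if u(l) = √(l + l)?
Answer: -60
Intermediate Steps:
u(l) = √2*√l (u(l) = √(2*l) = √2*√l)
p(H) = H + 2*H² (p(H) = (H² + H²) + H = 2*H² + H = H + 2*H²)
p(-4)*(-2) + (u(2) - 1*6) = -4*(1 + 2*(-4))*(-2) + (√2*√2 - 1*6) = -4*(1 - 8)*(-2) + (2 - 6) = -4*(-7)*(-2) - 4 = 28*(-2) - 4 = -56 - 4 = -60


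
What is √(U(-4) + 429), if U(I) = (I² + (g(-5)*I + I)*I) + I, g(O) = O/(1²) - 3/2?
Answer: √353 ≈ 18.788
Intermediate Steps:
g(O) = -3/2 + O (g(O) = O/1 - 3*½ = O*1 - 3/2 = O - 3/2 = -3/2 + O)
U(I) = I - 9*I²/2 (U(I) = (I² + ((-3/2 - 5)*I + I)*I) + I = (I² + (-13*I/2 + I)*I) + I = (I² + (-11*I/2)*I) + I = (I² - 11*I²/2) + I = -9*I²/2 + I = I - 9*I²/2)
√(U(-4) + 429) = √((½)*(-4)*(2 - 9*(-4)) + 429) = √((½)*(-4)*(2 + 36) + 429) = √((½)*(-4)*38 + 429) = √(-76 + 429) = √353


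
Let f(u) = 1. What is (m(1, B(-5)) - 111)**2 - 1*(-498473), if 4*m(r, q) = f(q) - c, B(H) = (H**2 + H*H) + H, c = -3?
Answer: 510573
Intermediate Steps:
B(H) = H + 2*H**2 (B(H) = (H**2 + H**2) + H = 2*H**2 + H = H + 2*H**2)
m(r, q) = 1 (m(r, q) = (1 - 1*(-3))/4 = (1 + 3)/4 = (1/4)*4 = 1)
(m(1, B(-5)) - 111)**2 - 1*(-498473) = (1 - 111)**2 - 1*(-498473) = (-110)**2 + 498473 = 12100 + 498473 = 510573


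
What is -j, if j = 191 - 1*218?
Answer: 27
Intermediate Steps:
j = -27 (j = 191 - 218 = -27)
-j = -1*(-27) = 27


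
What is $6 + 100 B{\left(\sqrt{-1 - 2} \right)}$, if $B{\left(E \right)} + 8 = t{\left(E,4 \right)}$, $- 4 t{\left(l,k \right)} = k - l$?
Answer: $-894 + 25 i \sqrt{3} \approx -894.0 + 43.301 i$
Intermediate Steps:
$t{\left(l,k \right)} = - \frac{k}{4} + \frac{l}{4}$ ($t{\left(l,k \right)} = - \frac{k - l}{4} = - \frac{k}{4} + \frac{l}{4}$)
$B{\left(E \right)} = -9 + \frac{E}{4}$ ($B{\left(E \right)} = -8 + \left(\left(- \frac{1}{4}\right) 4 + \frac{E}{4}\right) = -8 + \left(-1 + \frac{E}{4}\right) = -9 + \frac{E}{4}$)
$6 + 100 B{\left(\sqrt{-1 - 2} \right)} = 6 + 100 \left(-9 + \frac{\sqrt{-1 - 2}}{4}\right) = 6 + 100 \left(-9 + \frac{\sqrt{-3}}{4}\right) = 6 + 100 \left(-9 + \frac{i \sqrt{3}}{4}\right) = 6 - \left(900 - 25 i \sqrt{3}\right) = -894 + 25 i \sqrt{3}$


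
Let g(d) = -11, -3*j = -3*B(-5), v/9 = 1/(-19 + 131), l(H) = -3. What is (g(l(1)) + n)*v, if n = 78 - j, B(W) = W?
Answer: 81/14 ≈ 5.7857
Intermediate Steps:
v = 9/112 (v = 9/(-19 + 131) = 9/112 ≈ 0.080357)
j = -5 (j = -(-1)*(-5) = -1/3*15 = -5)
n = 83 (n = 78 - 1*(-5) = 78 + 5 = 83)
(g(l(1)) + n)*v = (-11 + 83)*(9/112) = 72*(9/112) = 81/14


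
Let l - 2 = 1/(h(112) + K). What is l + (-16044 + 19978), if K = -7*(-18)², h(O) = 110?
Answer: 8493887/2158 ≈ 3936.0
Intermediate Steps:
K = -2268 (K = -7*324 = -2268)
l = 4315/2158 (l = 2 + 1/(110 - 2268) = 2 + 1/(-2158) = 2 - 1/2158 = 4315/2158 ≈ 1.9995)
l + (-16044 + 19978) = 4315/2158 + (-16044 + 19978) = 4315/2158 + 3934 = 8493887/2158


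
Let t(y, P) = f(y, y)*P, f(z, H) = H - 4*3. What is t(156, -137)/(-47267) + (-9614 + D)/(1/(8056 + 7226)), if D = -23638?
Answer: -24019059924360/47267 ≈ -5.0816e+8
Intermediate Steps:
f(z, H) = -12 + H (f(z, H) = H - 12 = -12 + H)
t(y, P) = P*(-12 + y) (t(y, P) = (-12 + y)*P = P*(-12 + y))
t(156, -137)/(-47267) + (-9614 + D)/(1/(8056 + 7226)) = -137*(-12 + 156)/(-47267) + (-9614 - 23638)/(1/(8056 + 7226)) = -137*144*(-1/47267) - 33252/(1/15282) = -19728*(-1/47267) - 33252/1/15282 = 19728/47267 - 33252*15282 = 19728/47267 - 508157064 = -24019059924360/47267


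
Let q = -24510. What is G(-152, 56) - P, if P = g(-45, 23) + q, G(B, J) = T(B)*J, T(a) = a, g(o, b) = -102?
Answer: 16100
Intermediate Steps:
G(B, J) = B*J
P = -24612 (P = -102 - 24510 = -24612)
G(-152, 56) - P = -152*56 - 1*(-24612) = -8512 + 24612 = 16100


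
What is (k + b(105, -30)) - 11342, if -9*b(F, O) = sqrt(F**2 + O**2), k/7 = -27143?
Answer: -201343 - 5*sqrt(53)/3 ≈ -2.0136e+5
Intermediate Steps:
k = -190001 (k = 7*(-27143) = -190001)
b(F, O) = -sqrt(F**2 + O**2)/9
(k + b(105, -30)) - 11342 = (-190001 - sqrt(105**2 + (-30)**2)/9) - 11342 = (-190001 - sqrt(11025 + 900)/9) - 11342 = (-190001 - 5*sqrt(53)/3) - 11342 = -201343 - 5*sqrt(53)/3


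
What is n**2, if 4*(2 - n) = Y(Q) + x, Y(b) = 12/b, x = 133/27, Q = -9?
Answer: 14161/11664 ≈ 1.2141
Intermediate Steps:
x = 133/27 (x = 133*(1/27) = 133/27 ≈ 4.9259)
n = 119/108 (n = 2 - (12/(-9) + 133/27)/4 = 2 - (12*(-1/9) + 133/27)/4 = 2 - (-4/3 + 133/27)/4 = 2 - 1/4*97/27 = 2 - 97/108 = 119/108 ≈ 1.1019)
n**2 = (119/108)**2 = 14161/11664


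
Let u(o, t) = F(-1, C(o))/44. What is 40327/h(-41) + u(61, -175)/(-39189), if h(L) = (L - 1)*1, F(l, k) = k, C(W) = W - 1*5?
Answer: -275938467/287386 ≈ -960.17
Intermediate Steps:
C(W) = -5 + W (C(W) = W - 5 = -5 + W)
h(L) = -1 + L (h(L) = (-1 + L)*1 = -1 + L)
u(o, t) = -5/44 + o/44 (u(o, t) = (-5 + o)/44 = (-5 + o)*(1/44) = -5/44 + o/44)
40327/h(-41) + u(61, -175)/(-39189) = 40327/(-1 - 41) + (-5/44 + (1/44)*61)/(-39189) = 40327/(-42) + (-5/44 + 61/44)*(-1/39189) = 40327*(-1/42) + (14/11)*(-1/39189) = -5761/6 - 14/431079 = -275938467/287386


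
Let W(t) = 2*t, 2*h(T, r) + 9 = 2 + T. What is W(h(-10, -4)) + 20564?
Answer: 20547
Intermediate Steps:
h(T, r) = -7/2 + T/2 (h(T, r) = -9/2 + (2 + T)/2 = -9/2 + (1 + T/2) = -7/2 + T/2)
W(h(-10, -4)) + 20564 = 2*(-7/2 + (½)*(-10)) + 20564 = 2*(-7/2 - 5) + 20564 = 2*(-17/2) + 20564 = -17 + 20564 = 20547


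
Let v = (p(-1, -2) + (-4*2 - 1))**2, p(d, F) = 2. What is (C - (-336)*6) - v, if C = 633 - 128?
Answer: 2472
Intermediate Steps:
C = 505
v = 49 (v = (2 + (-4*2 - 1))**2 = (2 + (-8 - 1))**2 = (2 - 9)**2 = (-7)**2 = 49)
(C - (-336)*6) - v = (505 - (-336)*6) - 1*49 = (505 - 1*(-2016)) - 49 = (505 + 2016) - 49 = 2521 - 49 = 2472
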